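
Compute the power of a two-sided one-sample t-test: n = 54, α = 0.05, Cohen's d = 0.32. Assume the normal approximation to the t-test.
Power ≈ 0.65

Power calculation (one-sample t-test, normal approximation):
z_β = d · √n - z_{α/2}
z_β = 0.32 · √54 - 1.960
z_β = 0.32 · 7.348 - 1.960
z_β = 0.392

Power = Φ(z_β) = Φ(0.392) ≈ 0.652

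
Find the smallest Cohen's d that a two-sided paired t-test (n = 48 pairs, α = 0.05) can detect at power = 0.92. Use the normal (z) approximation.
d ≈ 0.49

Minimum detectable effect (paired t-test, normal approximation):
d = (z_{α/2} + z_β) / √n
d = (1.960 + 1.405) / √48
d = 3.365 / 6.928
d ≈ 0.49

By Cohen's convention (0.2 small / 0.5 medium / 0.8 large): small effect.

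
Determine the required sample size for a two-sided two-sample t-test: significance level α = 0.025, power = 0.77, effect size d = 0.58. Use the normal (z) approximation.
n = 53 per group

Sample size formula (two-sample t-test, normal approximation):
n = 2 · ((z_{α/2} + z_β) / d)²

z_{α/2} = 2.241 (for α = 0.025, two-sided)
z_β = 0.739 (for power = 0.77)
d = 0.58

n = 2 · ((2.241 + 0.739) / 0.58)²
n = 2 · (5.138)²
n ≈ 52.80
Round up to the next whole number: n = 53 per group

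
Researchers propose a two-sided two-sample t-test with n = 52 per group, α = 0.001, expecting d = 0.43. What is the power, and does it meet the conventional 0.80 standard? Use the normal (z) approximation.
Power ≈ 0.14; the study is underpowered (power < 0.80)

Power calculation (two-sample t-test, normal approximation):
z_β = d · √(n/2) - z_{α/2}
z_β = 0.43 · √(52/2) - 3.291
z_β = 0.43 · 5.099 - 3.291
z_β = -1.098

Power = Φ(z_β) = Φ(-1.098) ≈ 0.136

Effect size d = 0.43 is small by Cohen's convention (0.2/0.5/0.8).

Threshold: power ≥ 0.80 is conventionally adequate.
Power ≈ 0.14 → the study is underpowered (power < 0.80).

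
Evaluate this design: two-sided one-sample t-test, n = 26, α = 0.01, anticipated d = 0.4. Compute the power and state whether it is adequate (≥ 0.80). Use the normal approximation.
Power ≈ 0.30; the study is underpowered (power < 0.80)

Power calculation (one-sample t-test, normal approximation):
z_β = d · √n - z_{α/2}
z_β = 0.4 · √26 - 2.576
z_β = 0.4 · 5.099 - 2.576
z_β = -0.536

Power = Φ(z_β) = Φ(-0.536) ≈ 0.296

Effect size d = 0.4 is small by Cohen's convention (0.2/0.5/0.8).

Threshold: power ≥ 0.80 is conventionally adequate.
Power ≈ 0.30 → the study is underpowered (power < 0.80).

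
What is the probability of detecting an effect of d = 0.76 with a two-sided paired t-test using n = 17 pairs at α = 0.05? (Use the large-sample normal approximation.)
Power ≈ 0.88

Power calculation (paired t-test, normal approximation):
z_β = d · √n - z_{α/2}
z_β = 0.76 · √17 - 1.960
z_β = 0.76 · 4.123 - 1.960
z_β = 1.174

Power = Φ(z_β) = Φ(1.174) ≈ 0.880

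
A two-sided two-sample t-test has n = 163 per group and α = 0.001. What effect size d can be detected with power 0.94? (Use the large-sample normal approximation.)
d ≈ 0.54

Minimum detectable effect (two-sample t-test, normal approximation):
d = (z_{α/2} + z_β) / √(n/2)
d = (3.291 + 1.555) / √(163/2)
d = 4.845 / 9.028
d ≈ 0.54

By Cohen's convention (0.2 small / 0.5 medium / 0.8 large): medium effect.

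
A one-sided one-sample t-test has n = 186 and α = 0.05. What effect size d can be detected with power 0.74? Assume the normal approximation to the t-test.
d ≈ 0.17

Minimum detectable effect (one-sample t-test, normal approximation):
d = (z_α + z_β) / √n
d = (1.645 + 0.643) / √186
d = 2.288 / 13.638
d ≈ 0.17

By Cohen's convention (0.2 small / 0.5 medium / 0.8 large): very small effect.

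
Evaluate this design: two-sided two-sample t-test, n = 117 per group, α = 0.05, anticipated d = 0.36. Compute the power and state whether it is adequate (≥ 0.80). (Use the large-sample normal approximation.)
Power ≈ 0.79; the study is underpowered (power < 0.80)

Power calculation (two-sample t-test, normal approximation):
z_β = d · √(n/2) - z_{α/2}
z_β = 0.36 · √(117/2) - 1.960
z_β = 0.36 · 7.649 - 1.960
z_β = 0.794

Power = Φ(z_β) = Φ(0.794) ≈ 0.786

Effect size d = 0.36 is small by Cohen's convention (0.2/0.5/0.8).

Threshold: power ≥ 0.80 is conventionally adequate.
Power ≈ 0.79 → the study is underpowered (power < 0.80).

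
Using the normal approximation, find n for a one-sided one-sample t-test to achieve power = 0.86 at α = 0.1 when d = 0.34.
n = 49

Sample size formula (one-sample t-test, normal approximation):
n = ((z_α + z_β) / d)²

z_α = 1.282 (for α = 0.1, one-sided)
z_β = 1.080 (for power = 0.86)
d = 0.34

n = ((1.282 + 1.080) / 0.34)²
n = (6.947)²
n ≈ 48.26
Round up to the next whole number: n = 49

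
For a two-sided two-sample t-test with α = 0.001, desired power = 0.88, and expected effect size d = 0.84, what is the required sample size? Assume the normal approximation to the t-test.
n = 57 per group

Sample size formula (two-sample t-test, normal approximation):
n = 2 · ((z_{α/2} + z_β) / d)²

z_{α/2} = 3.291 (for α = 0.001, two-sided)
z_β = 1.175 (for power = 0.88)
d = 0.84

n = 2 · ((3.291 + 1.175) / 0.84)²
n = 2 · (5.317)²
n ≈ 56.54
Round up to the next whole number: n = 57 per group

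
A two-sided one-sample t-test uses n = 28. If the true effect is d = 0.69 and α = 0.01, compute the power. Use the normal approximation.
Power ≈ 0.86

Power calculation (one-sample t-test, normal approximation):
z_β = d · √n - z_{α/2}
z_β = 0.69 · √28 - 2.576
z_β = 0.69 · 5.292 - 2.576
z_β = 1.075

Power = Φ(z_β) = Φ(1.075) ≈ 0.859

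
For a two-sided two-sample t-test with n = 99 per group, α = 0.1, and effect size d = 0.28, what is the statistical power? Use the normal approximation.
Power ≈ 0.63

Power calculation (two-sample t-test, normal approximation):
z_β = d · √(n/2) - z_{α/2}
z_β = 0.28 · √(99/2) - 1.645
z_β = 0.28 · 7.036 - 1.645
z_β = 0.325

Power = Φ(z_β) = Φ(0.325) ≈ 0.627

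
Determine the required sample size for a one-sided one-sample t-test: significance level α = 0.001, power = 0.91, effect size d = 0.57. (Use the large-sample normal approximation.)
n = 61

Sample size formula (one-sample t-test, normal approximation):
n = ((z_α + z_β) / d)²

z_α = 3.090 (for α = 0.001, one-sided)
z_β = 1.341 (for power = 0.91)
d = 0.57

n = ((3.090 + 1.341) / 0.57)²
n = (7.774)²
n ≈ 60.44
Round up to the next whole number: n = 61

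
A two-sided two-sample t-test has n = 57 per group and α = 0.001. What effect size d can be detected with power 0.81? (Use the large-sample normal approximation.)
d ≈ 0.78

Minimum detectable effect (two-sample t-test, normal approximation):
d = (z_{α/2} + z_β) / √(n/2)
d = (3.291 + 0.878) / √(57/2)
d = 4.168 / 5.339
d ≈ 0.78

By Cohen's convention (0.2 small / 0.5 medium / 0.8 large): medium effect.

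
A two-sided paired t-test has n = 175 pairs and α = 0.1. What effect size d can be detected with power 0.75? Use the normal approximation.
d ≈ 0.18

Minimum detectable effect (paired t-test, normal approximation):
d = (z_{α/2} + z_β) / √n
d = (1.645 + 0.674) / √175
d = 2.319 / 13.229
d ≈ 0.18

By Cohen's convention (0.2 small / 0.5 medium / 0.8 large): very small effect.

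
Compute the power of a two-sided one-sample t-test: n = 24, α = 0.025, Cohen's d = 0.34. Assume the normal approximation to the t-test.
Power ≈ 0.28

Power calculation (one-sample t-test, normal approximation):
z_β = d · √n - z_{α/2}
z_β = 0.34 · √24 - 2.241
z_β = 0.34 · 4.899 - 2.241
z_β = -0.576

Power = Φ(z_β) = Φ(-0.576) ≈ 0.282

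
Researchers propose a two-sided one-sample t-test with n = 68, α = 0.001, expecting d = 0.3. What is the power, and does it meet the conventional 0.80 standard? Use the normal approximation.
Power ≈ 0.21; the study is underpowered (power < 0.80)

Power calculation (one-sample t-test, normal approximation):
z_β = d · √n - z_{α/2}
z_β = 0.3 · √68 - 3.291
z_β = 0.3 · 8.246 - 3.291
z_β = -0.817

Power = Φ(z_β) = Φ(-0.817) ≈ 0.207

Effect size d = 0.3 is small by Cohen's convention (0.2/0.5/0.8).

Threshold: power ≥ 0.80 is conventionally adequate.
Power ≈ 0.21 → the study is underpowered (power < 0.80).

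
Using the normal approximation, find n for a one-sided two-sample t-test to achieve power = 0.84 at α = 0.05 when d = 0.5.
n = 56 per group

Sample size formula (two-sample t-test, normal approximation):
n = 2 · ((z_α + z_β) / d)²

z_α = 1.645 (for α = 0.05, one-sided)
z_β = 0.994 (for power = 0.84)
d = 0.5

n = 2 · ((1.645 + 0.994) / 0.5)²
n = 2 · (5.278)²
n ≈ 55.71
Round up to the next whole number: n = 56 per group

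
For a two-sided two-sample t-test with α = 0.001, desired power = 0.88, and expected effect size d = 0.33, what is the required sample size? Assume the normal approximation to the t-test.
n = 367 per group

Sample size formula (two-sample t-test, normal approximation):
n = 2 · ((z_{α/2} + z_β) / d)²

z_{α/2} = 3.291 (for α = 0.001, two-sided)
z_β = 1.175 (for power = 0.88)
d = 0.33

n = 2 · ((3.291 + 1.175) / 0.33)²
n = 2 · (13.533)²
n ≈ 366.28
Round up to the next whole number: n = 367 per group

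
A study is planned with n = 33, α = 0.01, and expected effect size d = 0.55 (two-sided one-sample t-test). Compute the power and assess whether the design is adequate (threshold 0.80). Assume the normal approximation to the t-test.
Power ≈ 0.72; the study is underpowered (power < 0.80)

Power calculation (one-sample t-test, normal approximation):
z_β = d · √n - z_{α/2}
z_β = 0.55 · √33 - 2.576
z_β = 0.55 · 5.745 - 2.576
z_β = 0.584

Power = Φ(z_β) = Φ(0.584) ≈ 0.720

Effect size d = 0.55 is medium by Cohen's convention (0.2/0.5/0.8).

Threshold: power ≥ 0.80 is conventionally adequate.
Power ≈ 0.72 → the study is underpowered (power < 0.80).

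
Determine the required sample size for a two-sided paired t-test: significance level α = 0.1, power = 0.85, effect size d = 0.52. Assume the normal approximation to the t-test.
n = 27 pairs

Sample size formula (paired t-test, normal approximation):
n = ((z_{α/2} + z_β) / d)²

z_{α/2} = 1.645 (for α = 0.1, two-sided)
z_β = 1.036 (for power = 0.85)
d = 0.52

n = ((1.645 + 1.036) / 0.52)²
n = (5.156)²
n ≈ 26.58
Round up to the next whole number: n = 27 pairs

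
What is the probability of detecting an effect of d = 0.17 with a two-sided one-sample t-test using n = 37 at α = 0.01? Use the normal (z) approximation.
Power ≈ 0.06

Power calculation (one-sample t-test, normal approximation):
z_β = d · √n - z_{α/2}
z_β = 0.17 · √37 - 2.576
z_β = 0.17 · 6.083 - 2.576
z_β = -1.542

Power = Φ(z_β) = Φ(-1.542) ≈ 0.062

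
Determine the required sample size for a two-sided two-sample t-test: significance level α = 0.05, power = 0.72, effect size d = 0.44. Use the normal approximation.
n = 67 per group

Sample size formula (two-sample t-test, normal approximation):
n = 2 · ((z_{α/2} + z_β) / d)²

z_{α/2} = 1.960 (for α = 0.05, two-sided)
z_β = 0.583 (for power = 0.72)
d = 0.44

n = 2 · ((1.960 + 0.583) / 0.44)²
n = 2 · (5.780)²
n ≈ 66.82
Round up to the next whole number: n = 67 per group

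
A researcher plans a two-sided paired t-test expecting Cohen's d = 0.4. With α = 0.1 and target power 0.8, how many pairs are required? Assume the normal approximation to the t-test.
n = 39 pairs

Sample size formula (paired t-test, normal approximation):
n = ((z_{α/2} + z_β) / d)²

z_{α/2} = 1.645 (for α = 0.1, two-sided)
z_β = 0.842 (for power = 0.8)
d = 0.4

n = ((1.645 + 0.842) / 0.4)²
n = (6.218)²
n ≈ 38.66
Round up to the next whole number: n = 39 pairs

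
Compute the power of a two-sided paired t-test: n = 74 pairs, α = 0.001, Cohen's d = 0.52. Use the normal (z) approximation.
Power ≈ 0.88

Power calculation (paired t-test, normal approximation):
z_β = d · √n - z_{α/2}
z_β = 0.52 · √74 - 3.291
z_β = 0.52 · 8.602 - 3.291
z_β = 1.183

Power = Φ(z_β) = Φ(1.183) ≈ 0.882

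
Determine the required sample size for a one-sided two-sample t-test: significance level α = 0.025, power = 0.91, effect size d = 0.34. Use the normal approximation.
n = 189 per group

Sample size formula (two-sample t-test, normal approximation):
n = 2 · ((z_α + z_β) / d)²

z_α = 1.960 (for α = 0.025, one-sided)
z_β = 1.341 (for power = 0.91)
d = 0.34

n = 2 · ((1.960 + 1.341) / 0.34)²
n = 2 · (9.709)²
n ≈ 188.53
Round up to the next whole number: n = 189 per group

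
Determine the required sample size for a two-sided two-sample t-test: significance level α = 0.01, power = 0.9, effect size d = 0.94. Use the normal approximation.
n = 34 per group

Sample size formula (two-sample t-test, normal approximation):
n = 2 · ((z_{α/2} + z_β) / d)²

z_{α/2} = 2.576 (for α = 0.01, two-sided)
z_β = 1.282 (for power = 0.9)
d = 0.94

n = 2 · ((2.576 + 1.282) / 0.94)²
n = 2 · (4.104)²
n ≈ 33.69
Round up to the next whole number: n = 34 per group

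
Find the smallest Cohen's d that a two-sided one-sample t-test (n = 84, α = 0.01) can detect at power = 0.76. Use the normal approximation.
d ≈ 0.36

Minimum detectable effect (one-sample t-test, normal approximation):
d = (z_{α/2} + z_β) / √n
d = (2.576 + 0.706) / √84
d = 3.282 / 9.165
d ≈ 0.36

By Cohen's convention (0.2 small / 0.5 medium / 0.8 large): small effect.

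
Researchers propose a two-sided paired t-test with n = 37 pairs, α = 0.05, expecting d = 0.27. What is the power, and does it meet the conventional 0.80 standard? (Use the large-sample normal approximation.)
Power ≈ 0.38; the study is underpowered (power < 0.80)

Power calculation (paired t-test, normal approximation):
z_β = d · √n - z_{α/2}
z_β = 0.27 · √37 - 1.960
z_β = 0.27 · 6.083 - 1.960
z_β = -0.318

Power = Φ(z_β) = Φ(-0.318) ≈ 0.375

Effect size d = 0.27 is small by Cohen's convention (0.2/0.5/0.8).

Threshold: power ≥ 0.80 is conventionally adequate.
Power ≈ 0.38 → the study is underpowered (power < 0.80).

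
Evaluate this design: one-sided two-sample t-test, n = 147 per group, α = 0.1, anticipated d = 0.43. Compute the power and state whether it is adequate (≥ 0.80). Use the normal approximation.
Power ≈ 0.99; the study is adequately powered (power ≥ 0.80)

Power calculation (two-sample t-test, normal approximation):
z_β = d · √(n/2) - z_α
z_β = 0.43 · √(147/2) - 1.282
z_β = 0.43 · 8.573 - 1.282
z_β = 2.405

Power = Φ(z_β) = Φ(2.405) ≈ 0.992

Effect size d = 0.43 is small by Cohen's convention (0.2/0.5/0.8).

Threshold: power ≥ 0.80 is conventionally adequate.
Power ≈ 0.99 → the study is adequately powered (power ≥ 0.80).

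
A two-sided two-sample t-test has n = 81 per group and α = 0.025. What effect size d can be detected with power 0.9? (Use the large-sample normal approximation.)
d ≈ 0.55

Minimum detectable effect (two-sample t-test, normal approximation):
d = (z_{α/2} + z_β) / √(n/2)
d = (2.241 + 1.282) / √(81/2)
d = 3.523 / 6.364
d ≈ 0.55

By Cohen's convention (0.2 small / 0.5 medium / 0.8 large): medium effect.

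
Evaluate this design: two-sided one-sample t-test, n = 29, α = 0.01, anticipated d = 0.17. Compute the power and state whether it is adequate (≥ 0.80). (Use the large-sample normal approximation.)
Power ≈ 0.05; the study is underpowered (power < 0.80)

Power calculation (one-sample t-test, normal approximation):
z_β = d · √n - z_{α/2}
z_β = 0.17 · √29 - 2.576
z_β = 0.17 · 5.385 - 2.576
z_β = -1.660

Power = Φ(z_β) = Φ(-1.660) ≈ 0.048

Effect size d = 0.17 is very small by Cohen's convention (0.2/0.5/0.8).

Threshold: power ≥ 0.80 is conventionally adequate.
Power ≈ 0.05 → the study is underpowered (power < 0.80).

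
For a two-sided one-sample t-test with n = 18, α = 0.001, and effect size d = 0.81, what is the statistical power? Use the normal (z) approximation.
Power ≈ 0.56

Power calculation (one-sample t-test, normal approximation):
z_β = d · √n - z_{α/2}
z_β = 0.81 · √18 - 3.291
z_β = 0.81 · 4.243 - 3.291
z_β = 0.146

Power = Φ(z_β) = Φ(0.146) ≈ 0.558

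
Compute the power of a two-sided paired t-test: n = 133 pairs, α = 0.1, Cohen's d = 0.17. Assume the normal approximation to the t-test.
Power ≈ 0.62

Power calculation (paired t-test, normal approximation):
z_β = d · √n - z_{α/2}
z_β = 0.17 · √133 - 1.645
z_β = 0.17 · 11.533 - 1.645
z_β = 0.316

Power = Φ(z_β) = Φ(0.316) ≈ 0.624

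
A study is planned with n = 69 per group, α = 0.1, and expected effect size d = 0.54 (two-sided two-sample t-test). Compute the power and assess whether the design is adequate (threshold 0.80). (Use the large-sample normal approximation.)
Power ≈ 0.94; the study is adequately powered (power ≥ 0.80)

Power calculation (two-sample t-test, normal approximation):
z_β = d · √(n/2) - z_{α/2}
z_β = 0.54 · √(69/2) - 1.645
z_β = 0.54 · 5.874 - 1.645
z_β = 1.527

Power = Φ(z_β) = Φ(1.527) ≈ 0.937

Effect size d = 0.54 is medium by Cohen's convention (0.2/0.5/0.8).

Threshold: power ≥ 0.80 is conventionally adequate.
Power ≈ 0.94 → the study is adequately powered (power ≥ 0.80).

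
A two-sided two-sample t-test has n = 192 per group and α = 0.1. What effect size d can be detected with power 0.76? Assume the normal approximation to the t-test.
d ≈ 0.24

Minimum detectable effect (two-sample t-test, normal approximation):
d = (z_{α/2} + z_β) / √(n/2)
d = (1.645 + 0.706) / √(192/2)
d = 2.351 / 9.798
d ≈ 0.24

By Cohen's convention (0.2 small / 0.5 medium / 0.8 large): small effect.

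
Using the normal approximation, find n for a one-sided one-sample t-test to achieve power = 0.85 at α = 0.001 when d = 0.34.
n = 148

Sample size formula (one-sample t-test, normal approximation):
n = ((z_α + z_β) / d)²

z_α = 3.090 (for α = 0.001, one-sided)
z_β = 1.036 (for power = 0.85)
d = 0.34

n = ((3.090 + 1.036) / 0.34)²
n = (12.135)²
n ≈ 147.26
Round up to the next whole number: n = 148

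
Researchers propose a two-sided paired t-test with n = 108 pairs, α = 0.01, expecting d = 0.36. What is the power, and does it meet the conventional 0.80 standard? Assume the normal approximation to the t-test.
Power ≈ 0.88; the study is adequately powered (power ≥ 0.80)

Power calculation (paired t-test, normal approximation):
z_β = d · √n - z_{α/2}
z_β = 0.36 · √108 - 2.576
z_β = 0.36 · 10.392 - 2.576
z_β = 1.165

Power = Φ(z_β) = Φ(1.165) ≈ 0.878

Effect size d = 0.36 is small by Cohen's convention (0.2/0.5/0.8).

Threshold: power ≥ 0.80 is conventionally adequate.
Power ≈ 0.88 → the study is adequately powered (power ≥ 0.80).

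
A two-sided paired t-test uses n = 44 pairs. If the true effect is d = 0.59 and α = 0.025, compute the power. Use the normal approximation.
Power ≈ 0.95

Power calculation (paired t-test, normal approximation):
z_β = d · √n - z_{α/2}
z_β = 0.59 · √44 - 2.241
z_β = 0.59 · 6.633 - 2.241
z_β = 1.672

Power = Φ(z_β) = Φ(1.672) ≈ 0.953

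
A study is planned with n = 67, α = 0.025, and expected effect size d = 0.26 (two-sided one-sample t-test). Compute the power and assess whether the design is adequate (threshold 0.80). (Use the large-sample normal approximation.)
Power ≈ 0.45; the study is underpowered (power < 0.80)

Power calculation (one-sample t-test, normal approximation):
z_β = d · √n - z_{α/2}
z_β = 0.26 · √67 - 2.241
z_β = 0.26 · 8.185 - 2.241
z_β = -0.113

Power = Φ(z_β) = Φ(-0.113) ≈ 0.455

Effect size d = 0.26 is small by Cohen's convention (0.2/0.5/0.8).

Threshold: power ≥ 0.80 is conventionally adequate.
Power ≈ 0.45 → the study is underpowered (power < 0.80).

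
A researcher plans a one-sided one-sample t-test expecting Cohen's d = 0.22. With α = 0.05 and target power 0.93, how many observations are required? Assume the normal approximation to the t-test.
n = 202

Sample size formula (one-sample t-test, normal approximation):
n = ((z_α + z_β) / d)²

z_α = 1.645 (for α = 0.05, one-sided)
z_β = 1.476 (for power = 0.93)
d = 0.22

n = ((1.645 + 1.476) / 0.22)²
n = (14.186)²
n ≈ 201.24
Round up to the next whole number: n = 202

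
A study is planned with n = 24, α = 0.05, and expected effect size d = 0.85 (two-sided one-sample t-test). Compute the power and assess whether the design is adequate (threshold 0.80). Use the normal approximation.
Power ≈ 0.99; the study is adequately powered (power ≥ 0.80)

Power calculation (one-sample t-test, normal approximation):
z_β = d · √n - z_{α/2}
z_β = 0.85 · √24 - 1.960
z_β = 0.85 · 4.899 - 1.960
z_β = 2.204

Power = Φ(z_β) = Φ(2.204) ≈ 0.986

Effect size d = 0.85 is large by Cohen's convention (0.2/0.5/0.8).

Threshold: power ≥ 0.80 is conventionally adequate.
Power ≈ 0.99 → the study is adequately powered (power ≥ 0.80).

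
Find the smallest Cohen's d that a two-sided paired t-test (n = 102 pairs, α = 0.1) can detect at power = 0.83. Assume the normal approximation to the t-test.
d ≈ 0.26

Minimum detectable effect (paired t-test, normal approximation):
d = (z_{α/2} + z_β) / √n
d = (1.645 + 0.954) / √102
d = 2.599 / 10.100
d ≈ 0.26

By Cohen's convention (0.2 small / 0.5 medium / 0.8 large): small effect.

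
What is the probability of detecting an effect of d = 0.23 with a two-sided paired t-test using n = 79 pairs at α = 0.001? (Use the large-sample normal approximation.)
Power ≈ 0.11

Power calculation (paired t-test, normal approximation):
z_β = d · √n - z_{α/2}
z_β = 0.23 · √79 - 3.291
z_β = 0.23 · 8.888 - 3.291
z_β = -1.246

Power = Φ(z_β) = Φ(-1.246) ≈ 0.106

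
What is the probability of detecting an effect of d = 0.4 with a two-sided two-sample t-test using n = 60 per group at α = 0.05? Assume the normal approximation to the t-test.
Power ≈ 0.59

Power calculation (two-sample t-test, normal approximation):
z_β = d · √(n/2) - z_{α/2}
z_β = 0.4 · √(60/2) - 1.960
z_β = 0.4 · 5.477 - 1.960
z_β = 0.231

Power = Φ(z_β) = Φ(0.231) ≈ 0.591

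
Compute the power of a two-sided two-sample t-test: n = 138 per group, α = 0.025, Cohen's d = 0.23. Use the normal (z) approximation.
Power ≈ 0.37

Power calculation (two-sample t-test, normal approximation):
z_β = d · √(n/2) - z_{α/2}
z_β = 0.23 · √(138/2) - 2.241
z_β = 0.23 · 8.307 - 2.241
z_β = -0.331

Power = Φ(z_β) = Φ(-0.331) ≈ 0.370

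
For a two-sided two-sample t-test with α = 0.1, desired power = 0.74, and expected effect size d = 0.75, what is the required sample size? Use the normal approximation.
n = 19 per group

Sample size formula (two-sample t-test, normal approximation):
n = 2 · ((z_{α/2} + z_β) / d)²

z_{α/2} = 1.645 (for α = 0.1, two-sided)
z_β = 0.643 (for power = 0.74)
d = 0.75

n = 2 · ((1.645 + 0.643) / 0.75)²
n = 2 · (3.051)²
n ≈ 18.62
Round up to the next whole number: n = 19 per group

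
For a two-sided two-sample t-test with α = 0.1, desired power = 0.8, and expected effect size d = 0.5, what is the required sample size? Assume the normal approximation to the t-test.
n = 50 per group

Sample size formula (two-sample t-test, normal approximation):
n = 2 · ((z_{α/2} + z_β) / d)²

z_{α/2} = 1.645 (for α = 0.1, two-sided)
z_β = 0.842 (for power = 0.8)
d = 0.5

n = 2 · ((1.645 + 0.842) / 0.5)²
n = 2 · (4.974)²
n ≈ 49.48
Round up to the next whole number: n = 50 per group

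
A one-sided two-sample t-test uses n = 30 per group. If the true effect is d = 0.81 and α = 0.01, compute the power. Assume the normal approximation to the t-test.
Power ≈ 0.79

Power calculation (two-sample t-test, normal approximation):
z_β = d · √(n/2) - z_α
z_β = 0.81 · √(30/2) - 2.326
z_β = 0.81 · 3.873 - 2.326
z_β = 0.811

Power = Φ(z_β) = Φ(0.811) ≈ 0.791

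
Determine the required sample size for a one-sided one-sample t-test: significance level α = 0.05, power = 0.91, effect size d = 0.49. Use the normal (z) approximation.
n = 38

Sample size formula (one-sample t-test, normal approximation):
n = ((z_α + z_β) / d)²

z_α = 1.645 (for α = 0.05, one-sided)
z_β = 1.341 (for power = 0.91)
d = 0.49

n = ((1.645 + 1.341) / 0.49)²
n = (6.094)²
n ≈ 37.14
Round up to the next whole number: n = 38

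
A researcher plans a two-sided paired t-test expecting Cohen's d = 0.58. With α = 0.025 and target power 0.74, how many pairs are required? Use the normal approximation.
n = 25 pairs

Sample size formula (paired t-test, normal approximation):
n = ((z_{α/2} + z_β) / d)²

z_{α/2} = 2.241 (for α = 0.025, two-sided)
z_β = 0.643 (for power = 0.74)
d = 0.58

n = ((2.241 + 0.643) / 0.58)²
n = (4.972)²
n ≈ 24.72
Round up to the next whole number: n = 25 pairs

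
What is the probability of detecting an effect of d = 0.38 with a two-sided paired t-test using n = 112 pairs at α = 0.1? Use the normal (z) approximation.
Power ≈ 0.99

Power calculation (paired t-test, normal approximation):
z_β = d · √n - z_{α/2}
z_β = 0.38 · √112 - 1.645
z_β = 0.38 · 10.583 - 1.645
z_β = 2.377

Power = Φ(z_β) = Φ(2.377) ≈ 0.991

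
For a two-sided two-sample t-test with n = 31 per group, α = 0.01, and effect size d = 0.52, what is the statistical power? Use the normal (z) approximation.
Power ≈ 0.30

Power calculation (two-sample t-test, normal approximation):
z_β = d · √(n/2) - z_{α/2}
z_β = 0.52 · √(31/2) - 2.576
z_β = 0.52 · 3.937 - 2.576
z_β = -0.529

Power = Φ(z_β) = Φ(-0.529) ≈ 0.299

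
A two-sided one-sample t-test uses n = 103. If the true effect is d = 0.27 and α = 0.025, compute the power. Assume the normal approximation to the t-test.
Power ≈ 0.69

Power calculation (one-sample t-test, normal approximation):
z_β = d · √n - z_{α/2}
z_β = 0.27 · √103 - 2.241
z_β = 0.27 · 10.149 - 2.241
z_β = 0.499

Power = Φ(z_β) = Φ(0.499) ≈ 0.691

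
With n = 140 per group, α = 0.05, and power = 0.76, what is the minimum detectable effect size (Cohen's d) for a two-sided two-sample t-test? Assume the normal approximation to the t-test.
d ≈ 0.32

Minimum detectable effect (two-sample t-test, normal approximation):
d = (z_{α/2} + z_β) / √(n/2)
d = (1.960 + 0.706) / √(140/2)
d = 2.666 / 8.367
d ≈ 0.32

By Cohen's convention (0.2 small / 0.5 medium / 0.8 large): small effect.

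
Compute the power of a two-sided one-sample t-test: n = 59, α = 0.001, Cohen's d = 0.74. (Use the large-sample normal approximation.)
Power ≈ 0.99

Power calculation (one-sample t-test, normal approximation):
z_β = d · √n - z_{α/2}
z_β = 0.74 · √59 - 3.291
z_β = 0.74 · 7.681 - 3.291
z_β = 2.394

Power = Φ(z_β) = Φ(2.394) ≈ 0.992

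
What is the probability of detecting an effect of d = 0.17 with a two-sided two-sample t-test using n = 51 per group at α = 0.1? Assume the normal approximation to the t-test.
Power ≈ 0.22

Power calculation (two-sample t-test, normal approximation):
z_β = d · √(n/2) - z_{α/2}
z_β = 0.17 · √(51/2) - 1.645
z_β = 0.17 · 5.050 - 1.645
z_β = -0.786

Power = Φ(z_β) = Φ(-0.786) ≈ 0.216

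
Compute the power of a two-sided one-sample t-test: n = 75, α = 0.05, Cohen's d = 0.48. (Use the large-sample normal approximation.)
Power ≈ 0.99

Power calculation (one-sample t-test, normal approximation):
z_β = d · √n - z_{α/2}
z_β = 0.48 · √75 - 1.960
z_β = 0.48 · 8.660 - 1.960
z_β = 2.197

Power = Φ(z_β) = Φ(2.197) ≈ 0.986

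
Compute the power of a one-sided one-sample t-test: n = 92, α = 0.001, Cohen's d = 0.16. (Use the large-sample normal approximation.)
Power ≈ 0.06

Power calculation (one-sample t-test, normal approximation):
z_β = d · √n - z_α
z_β = 0.16 · √92 - 3.090
z_β = 0.16 · 9.592 - 3.090
z_β = -1.556

Power = Φ(z_β) = Φ(-1.556) ≈ 0.060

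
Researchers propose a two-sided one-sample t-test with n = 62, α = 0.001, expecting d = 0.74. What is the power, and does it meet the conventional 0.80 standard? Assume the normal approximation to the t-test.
Power ≈ 0.99; the study is adequately powered (power ≥ 0.80)

Power calculation (one-sample t-test, normal approximation):
z_β = d · √n - z_{α/2}
z_β = 0.74 · √62 - 3.291
z_β = 0.74 · 7.874 - 3.291
z_β = 2.536

Power = Φ(z_β) = Φ(2.536) ≈ 0.994

Effect size d = 0.74 is medium by Cohen's convention (0.2/0.5/0.8).

Threshold: power ≥ 0.80 is conventionally adequate.
Power ≈ 0.99 → the study is adequately powered (power ≥ 0.80).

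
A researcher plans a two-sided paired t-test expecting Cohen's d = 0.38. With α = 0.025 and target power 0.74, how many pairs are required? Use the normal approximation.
n = 58 pairs

Sample size formula (paired t-test, normal approximation):
n = ((z_{α/2} + z_β) / d)²

z_{α/2} = 2.241 (for α = 0.025, two-sided)
z_β = 0.643 (for power = 0.74)
d = 0.38

n = ((2.241 + 0.643) / 0.38)²
n = (7.589)²
n ≈ 57.59
Round up to the next whole number: n = 58 pairs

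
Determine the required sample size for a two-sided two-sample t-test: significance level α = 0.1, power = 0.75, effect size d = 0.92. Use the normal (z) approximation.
n = 13 per group

Sample size formula (two-sample t-test, normal approximation):
n = 2 · ((z_{α/2} + z_β) / d)²

z_{α/2} = 1.645 (for α = 0.1, two-sided)
z_β = 0.674 (for power = 0.75)
d = 0.92

n = 2 · ((1.645 + 0.674) / 0.92)²
n = 2 · (2.521)²
n ≈ 12.71
Round up to the next whole number: n = 13 per group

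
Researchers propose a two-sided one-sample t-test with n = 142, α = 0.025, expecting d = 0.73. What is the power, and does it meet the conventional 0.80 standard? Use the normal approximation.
Power ≈ 1.00; the study is adequately powered (power ≥ 0.80)

Power calculation (one-sample t-test, normal approximation):
z_β = d · √n - z_{α/2}
z_β = 0.73 · √142 - 2.241
z_β = 0.73 · 11.916 - 2.241
z_β = 6.458

Power = Φ(z_β) = Φ(6.458) ≈ 1.000

Effect size d = 0.73 is medium by Cohen's convention (0.2/0.5/0.8).

Threshold: power ≥ 0.80 is conventionally adequate.
Power ≈ 1.00 → the study is adequately powered (power ≥ 0.80).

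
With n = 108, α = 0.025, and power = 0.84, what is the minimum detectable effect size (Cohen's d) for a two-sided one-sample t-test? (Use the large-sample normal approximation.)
d ≈ 0.31

Minimum detectable effect (one-sample t-test, normal approximation):
d = (z_{α/2} + z_β) / √n
d = (2.241 + 0.994) / √108
d = 3.236 / 10.392
d ≈ 0.31

By Cohen's convention (0.2 small / 0.5 medium / 0.8 large): small effect.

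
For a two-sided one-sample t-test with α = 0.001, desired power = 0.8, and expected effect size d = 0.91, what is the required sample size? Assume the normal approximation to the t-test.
n = 21

Sample size formula (one-sample t-test, normal approximation):
n = ((z_{α/2} + z_β) / d)²

z_{α/2} = 3.291 (for α = 0.001, two-sided)
z_β = 0.842 (for power = 0.8)
d = 0.91

n = ((3.291 + 0.842) / 0.91)²
n = (4.542)²
n ≈ 20.63
Round up to the next whole number: n = 21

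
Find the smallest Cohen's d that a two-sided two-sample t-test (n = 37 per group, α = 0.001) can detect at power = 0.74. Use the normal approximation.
d ≈ 0.91

Minimum detectable effect (two-sample t-test, normal approximation):
d = (z_{α/2} + z_β) / √(n/2)
d = (3.291 + 0.643) / √(37/2)
d = 3.934 / 4.301
d ≈ 0.91

By Cohen's convention (0.2 small / 0.5 medium / 0.8 large): large effect.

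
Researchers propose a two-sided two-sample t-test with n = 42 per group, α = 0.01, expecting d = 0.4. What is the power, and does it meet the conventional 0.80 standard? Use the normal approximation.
Power ≈ 0.23; the study is underpowered (power < 0.80)

Power calculation (two-sample t-test, normal approximation):
z_β = d · √(n/2) - z_{α/2}
z_β = 0.4 · √(42/2) - 2.576
z_β = 0.4 · 4.583 - 2.576
z_β = -0.743

Power = Φ(z_β) = Φ(-0.743) ≈ 0.229

Effect size d = 0.4 is small by Cohen's convention (0.2/0.5/0.8).

Threshold: power ≥ 0.80 is conventionally adequate.
Power ≈ 0.23 → the study is underpowered (power < 0.80).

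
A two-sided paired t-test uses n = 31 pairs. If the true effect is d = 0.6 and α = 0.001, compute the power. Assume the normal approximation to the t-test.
Power ≈ 0.52

Power calculation (paired t-test, normal approximation):
z_β = d · √n - z_{α/2}
z_β = 0.6 · √31 - 3.291
z_β = 0.6 · 5.568 - 3.291
z_β = 0.050

Power = Φ(z_β) = Φ(0.050) ≈ 0.520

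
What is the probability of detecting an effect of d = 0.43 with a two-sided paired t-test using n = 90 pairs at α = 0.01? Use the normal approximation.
Power ≈ 0.93

Power calculation (paired t-test, normal approximation):
z_β = d · √n - z_{α/2}
z_β = 0.43 · √90 - 2.576
z_β = 0.43 · 9.487 - 2.576
z_β = 1.504

Power = Φ(z_β) = Φ(1.504) ≈ 0.934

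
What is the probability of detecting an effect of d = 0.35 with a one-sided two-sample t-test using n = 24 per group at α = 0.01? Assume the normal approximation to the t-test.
Power ≈ 0.13

Power calculation (two-sample t-test, normal approximation):
z_β = d · √(n/2) - z_α
z_β = 0.35 · √(24/2) - 2.326
z_β = 0.35 · 3.464 - 2.326
z_β = -1.114

Power = Φ(z_β) = Φ(-1.114) ≈ 0.133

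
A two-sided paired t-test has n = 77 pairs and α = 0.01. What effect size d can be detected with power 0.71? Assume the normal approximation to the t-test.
d ≈ 0.36

Minimum detectable effect (paired t-test, normal approximation):
d = (z_{α/2} + z_β) / √n
d = (2.576 + 0.553) / √77
d = 3.129 / 8.775
d ≈ 0.36

By Cohen's convention (0.2 small / 0.5 medium / 0.8 large): small effect.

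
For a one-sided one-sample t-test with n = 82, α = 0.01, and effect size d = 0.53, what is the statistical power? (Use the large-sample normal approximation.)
Power ≈ 0.99

Power calculation (one-sample t-test, normal approximation):
z_β = d · √n - z_α
z_β = 0.53 · √82 - 2.326
z_β = 0.53 · 9.055 - 2.326
z_β = 2.473

Power = Φ(z_β) = Φ(2.473) ≈ 0.993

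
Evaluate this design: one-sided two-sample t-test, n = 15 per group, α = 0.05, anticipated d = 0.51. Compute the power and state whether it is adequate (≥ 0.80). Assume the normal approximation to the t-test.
Power ≈ 0.40; the study is underpowered (power < 0.80)

Power calculation (two-sample t-test, normal approximation):
z_β = d · √(n/2) - z_α
z_β = 0.51 · √(15/2) - 1.645
z_β = 0.51 · 2.739 - 1.645
z_β = -0.248

Power = Φ(z_β) = Φ(-0.248) ≈ 0.402

Effect size d = 0.51 is medium by Cohen's convention (0.2/0.5/0.8).

Threshold: power ≥ 0.80 is conventionally adequate.
Power ≈ 0.40 → the study is underpowered (power < 0.80).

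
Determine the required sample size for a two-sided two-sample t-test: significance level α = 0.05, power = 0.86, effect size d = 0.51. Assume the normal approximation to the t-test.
n = 72 per group

Sample size formula (two-sample t-test, normal approximation):
n = 2 · ((z_{α/2} + z_β) / d)²

z_{α/2} = 1.960 (for α = 0.05, two-sided)
z_β = 1.080 (for power = 0.86)
d = 0.51

n = 2 · ((1.960 + 1.080) / 0.51)²
n = 2 · (5.961)²
n ≈ 71.07
Round up to the next whole number: n = 72 per group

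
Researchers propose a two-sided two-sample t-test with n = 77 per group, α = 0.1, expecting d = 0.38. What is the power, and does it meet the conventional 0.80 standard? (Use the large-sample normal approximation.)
Power ≈ 0.76; the study is underpowered (power < 0.80)

Power calculation (two-sample t-test, normal approximation):
z_β = d · √(n/2) - z_{α/2}
z_β = 0.38 · √(77/2) - 1.645
z_β = 0.38 · 6.205 - 1.645
z_β = 0.713

Power = Φ(z_β) = Φ(0.713) ≈ 0.762

Effect size d = 0.38 is small by Cohen's convention (0.2/0.5/0.8).

Threshold: power ≥ 0.80 is conventionally adequate.
Power ≈ 0.76 → the study is underpowered (power < 0.80).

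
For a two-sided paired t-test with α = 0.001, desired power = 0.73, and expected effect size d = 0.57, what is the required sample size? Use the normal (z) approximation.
n = 47 pairs

Sample size formula (paired t-test, normal approximation):
n = ((z_{α/2} + z_β) / d)²

z_{α/2} = 3.291 (for α = 0.001, two-sided)
z_β = 0.613 (for power = 0.73)
d = 0.57

n = ((3.291 + 0.613) / 0.57)²
n = (6.849)²
n ≈ 46.91
Round up to the next whole number: n = 47 pairs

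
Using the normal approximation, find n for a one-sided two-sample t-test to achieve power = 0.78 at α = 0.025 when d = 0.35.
n = 122 per group

Sample size formula (two-sample t-test, normal approximation):
n = 2 · ((z_α + z_β) / d)²

z_α = 1.960 (for α = 0.025, one-sided)
z_β = 0.772 (for power = 0.78)
d = 0.35

n = 2 · ((1.960 + 0.772) / 0.35)²
n = 2 · (7.806)²
n ≈ 121.87
Round up to the next whole number: n = 122 per group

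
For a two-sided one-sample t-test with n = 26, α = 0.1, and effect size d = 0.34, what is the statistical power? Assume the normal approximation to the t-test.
Power ≈ 0.54

Power calculation (one-sample t-test, normal approximation):
z_β = d · √n - z_{α/2}
z_β = 0.34 · √26 - 1.645
z_β = 0.34 · 5.099 - 1.645
z_β = 0.089

Power = Φ(z_β) = Φ(0.089) ≈ 0.535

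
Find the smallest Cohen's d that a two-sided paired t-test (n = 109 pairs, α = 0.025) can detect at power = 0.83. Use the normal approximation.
d ≈ 0.31

Minimum detectable effect (paired t-test, normal approximation):
d = (z_{α/2} + z_β) / √n
d = (2.241 + 0.954) / √109
d = 3.196 / 10.440
d ≈ 0.31

By Cohen's convention (0.2 small / 0.5 medium / 0.8 large): small effect.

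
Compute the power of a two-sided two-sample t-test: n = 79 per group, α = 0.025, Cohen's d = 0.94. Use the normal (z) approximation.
Power ≈ 1.00

Power calculation (two-sample t-test, normal approximation):
z_β = d · √(n/2) - z_{α/2}
z_β = 0.94 · √(79/2) - 2.241
z_β = 0.94 · 6.285 - 2.241
z_β = 3.666

Power = Φ(z_β) = Φ(3.666) ≈ 1.000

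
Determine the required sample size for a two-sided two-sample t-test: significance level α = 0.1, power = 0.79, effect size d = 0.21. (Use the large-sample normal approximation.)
n = 273 per group

Sample size formula (two-sample t-test, normal approximation):
n = 2 · ((z_{α/2} + z_β) / d)²

z_{α/2} = 1.645 (for α = 0.1, two-sided)
z_β = 0.806 (for power = 0.79)
d = 0.21

n = 2 · ((1.645 + 0.806) / 0.21)²
n = 2 · (11.671)²
n ≈ 272.42
Round up to the next whole number: n = 273 per group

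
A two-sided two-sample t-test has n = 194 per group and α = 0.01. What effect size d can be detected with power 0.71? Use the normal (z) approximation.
d ≈ 0.32

Minimum detectable effect (two-sample t-test, normal approximation):
d = (z_{α/2} + z_β) / √(n/2)
d = (2.576 + 0.553) / √(194/2)
d = 3.129 / 9.849
d ≈ 0.32

By Cohen's convention (0.2 small / 0.5 medium / 0.8 large): small effect.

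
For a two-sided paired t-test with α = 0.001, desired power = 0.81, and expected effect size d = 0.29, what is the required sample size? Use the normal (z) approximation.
n = 207 pairs

Sample size formula (paired t-test, normal approximation):
n = ((z_{α/2} + z_β) / d)²

z_{α/2} = 3.291 (for α = 0.001, two-sided)
z_β = 0.878 (for power = 0.81)
d = 0.29

n = ((3.291 + 0.878) / 0.29)²
n = (14.376)²
n ≈ 206.67
Round up to the next whole number: n = 207 pairs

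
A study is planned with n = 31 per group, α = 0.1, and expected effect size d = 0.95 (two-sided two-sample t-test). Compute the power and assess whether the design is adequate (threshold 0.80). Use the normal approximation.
Power ≈ 0.98; the study is adequately powered (power ≥ 0.80)

Power calculation (two-sample t-test, normal approximation):
z_β = d · √(n/2) - z_{α/2}
z_β = 0.95 · √(31/2) - 1.645
z_β = 0.95 · 3.937 - 1.645
z_β = 2.095

Power = Φ(z_β) = Φ(2.095) ≈ 0.982

Effect size d = 0.95 is large by Cohen's convention (0.2/0.5/0.8).

Threshold: power ≥ 0.80 is conventionally adequate.
Power ≈ 0.98 → the study is adequately powered (power ≥ 0.80).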